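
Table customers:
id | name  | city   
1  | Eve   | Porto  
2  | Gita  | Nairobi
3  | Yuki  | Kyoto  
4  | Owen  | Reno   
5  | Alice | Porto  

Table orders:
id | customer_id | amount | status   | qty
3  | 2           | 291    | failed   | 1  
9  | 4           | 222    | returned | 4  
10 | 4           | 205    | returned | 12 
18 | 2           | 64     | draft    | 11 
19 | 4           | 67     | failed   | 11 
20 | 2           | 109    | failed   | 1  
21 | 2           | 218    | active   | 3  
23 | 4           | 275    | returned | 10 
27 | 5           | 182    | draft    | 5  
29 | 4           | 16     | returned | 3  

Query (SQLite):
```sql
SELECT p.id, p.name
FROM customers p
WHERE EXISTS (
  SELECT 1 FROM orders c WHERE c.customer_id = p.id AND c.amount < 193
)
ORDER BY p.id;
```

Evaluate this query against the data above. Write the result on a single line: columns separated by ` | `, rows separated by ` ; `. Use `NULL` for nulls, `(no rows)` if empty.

For each customers row, check whether any orders with matching customer_id has amount < 193.
Keep rows where that is true.

2 | Gita ; 4 | Owen ; 5 | Alice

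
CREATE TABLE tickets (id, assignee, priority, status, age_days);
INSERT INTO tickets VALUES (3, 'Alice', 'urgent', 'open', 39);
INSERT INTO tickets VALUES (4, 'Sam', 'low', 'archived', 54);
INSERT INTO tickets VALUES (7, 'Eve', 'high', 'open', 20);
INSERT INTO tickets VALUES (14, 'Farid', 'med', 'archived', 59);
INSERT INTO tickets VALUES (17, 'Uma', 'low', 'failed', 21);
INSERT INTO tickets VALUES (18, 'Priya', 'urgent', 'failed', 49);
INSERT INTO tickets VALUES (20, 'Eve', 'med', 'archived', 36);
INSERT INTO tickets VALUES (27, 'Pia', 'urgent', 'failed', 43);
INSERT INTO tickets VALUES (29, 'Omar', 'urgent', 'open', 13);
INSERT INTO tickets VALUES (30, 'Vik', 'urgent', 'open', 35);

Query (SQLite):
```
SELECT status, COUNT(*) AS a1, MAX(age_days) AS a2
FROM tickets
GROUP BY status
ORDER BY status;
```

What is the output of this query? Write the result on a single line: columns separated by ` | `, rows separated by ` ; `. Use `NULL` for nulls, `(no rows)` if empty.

archived | 3 | 59 ; failed | 3 | 49 ; open | 4 | 39

Group tickets by status.
Per group compute: COUNT(*), MAX(age_days).
  archived: ids {4, 14, 20} → COUNT(*)=3, MAX(age_days)=59
  failed: ids {17, 18, 27} → COUNT(*)=3, MAX(age_days)=49
  open: ids {3, 7, 29, 30} → COUNT(*)=4, MAX(age_days)=39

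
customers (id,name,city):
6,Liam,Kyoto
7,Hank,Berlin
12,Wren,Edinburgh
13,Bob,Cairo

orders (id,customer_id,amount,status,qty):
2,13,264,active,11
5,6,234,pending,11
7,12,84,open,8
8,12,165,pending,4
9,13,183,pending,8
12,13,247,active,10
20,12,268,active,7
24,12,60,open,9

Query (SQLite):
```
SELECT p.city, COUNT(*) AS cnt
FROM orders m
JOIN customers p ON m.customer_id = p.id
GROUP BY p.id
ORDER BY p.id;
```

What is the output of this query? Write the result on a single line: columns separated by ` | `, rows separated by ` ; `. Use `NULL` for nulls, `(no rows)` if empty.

Join each orders row to its customers via customer_id.
Group joined rows by customers.id; compute COUNT(*) per group.
  6: ids {5} → COUNT(*)=1
  12: ids {7, 8, 20, 24} → COUNT(*)=4
  13: ids {2, 9, 12} → COUNT(*)=3

Kyoto | 1 ; Edinburgh | 4 ; Cairo | 3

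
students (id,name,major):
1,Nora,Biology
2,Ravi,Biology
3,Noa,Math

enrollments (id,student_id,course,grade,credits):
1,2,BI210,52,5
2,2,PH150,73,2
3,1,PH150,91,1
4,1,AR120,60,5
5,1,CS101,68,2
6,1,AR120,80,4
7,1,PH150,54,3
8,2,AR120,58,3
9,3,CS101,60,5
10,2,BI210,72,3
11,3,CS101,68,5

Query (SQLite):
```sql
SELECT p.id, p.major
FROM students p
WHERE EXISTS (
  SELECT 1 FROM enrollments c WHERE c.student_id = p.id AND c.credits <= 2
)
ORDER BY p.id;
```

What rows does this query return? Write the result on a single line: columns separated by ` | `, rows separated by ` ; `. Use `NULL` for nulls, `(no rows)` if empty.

For each students row, check whether any enrollments with matching student_id has credits <= 2.
Keep rows where that is true.

1 | Biology ; 2 | Biology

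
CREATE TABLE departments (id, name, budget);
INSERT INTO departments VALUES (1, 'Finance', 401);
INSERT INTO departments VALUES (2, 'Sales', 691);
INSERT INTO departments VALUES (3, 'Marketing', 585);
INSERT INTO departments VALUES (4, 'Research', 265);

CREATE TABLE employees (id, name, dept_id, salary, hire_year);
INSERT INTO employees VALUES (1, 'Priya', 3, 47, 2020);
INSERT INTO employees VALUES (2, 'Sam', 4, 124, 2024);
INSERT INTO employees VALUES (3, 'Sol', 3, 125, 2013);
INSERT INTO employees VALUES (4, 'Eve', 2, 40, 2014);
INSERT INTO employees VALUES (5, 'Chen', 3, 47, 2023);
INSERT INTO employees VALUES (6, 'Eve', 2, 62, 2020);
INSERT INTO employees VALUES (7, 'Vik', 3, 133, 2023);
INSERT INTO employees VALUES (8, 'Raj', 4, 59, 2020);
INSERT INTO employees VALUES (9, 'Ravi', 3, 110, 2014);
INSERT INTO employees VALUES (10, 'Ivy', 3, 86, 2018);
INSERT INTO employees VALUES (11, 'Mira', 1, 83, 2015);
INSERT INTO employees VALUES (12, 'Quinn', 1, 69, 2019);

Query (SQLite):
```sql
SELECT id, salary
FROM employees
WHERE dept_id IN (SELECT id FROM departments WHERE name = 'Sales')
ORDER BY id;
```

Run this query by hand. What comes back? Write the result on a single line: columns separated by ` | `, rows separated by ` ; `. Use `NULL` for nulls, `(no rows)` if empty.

Inner query: departments.id where name = 'Sales'.
Outer: keep employees rows whose dept_id is in that set.
Inner query → {2}

4 | 40 ; 6 | 62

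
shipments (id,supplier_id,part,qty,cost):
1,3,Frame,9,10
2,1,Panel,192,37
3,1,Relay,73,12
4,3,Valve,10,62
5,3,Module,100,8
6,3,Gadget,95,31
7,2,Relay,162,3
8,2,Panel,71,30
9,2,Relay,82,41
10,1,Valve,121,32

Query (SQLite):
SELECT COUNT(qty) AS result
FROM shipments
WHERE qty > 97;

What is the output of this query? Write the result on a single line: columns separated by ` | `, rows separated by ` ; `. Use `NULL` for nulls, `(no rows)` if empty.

Rows where qty > 97 → qty values: [192, 100, 162, 121].
COUNT(qty) counts non-NULL values → 4.

4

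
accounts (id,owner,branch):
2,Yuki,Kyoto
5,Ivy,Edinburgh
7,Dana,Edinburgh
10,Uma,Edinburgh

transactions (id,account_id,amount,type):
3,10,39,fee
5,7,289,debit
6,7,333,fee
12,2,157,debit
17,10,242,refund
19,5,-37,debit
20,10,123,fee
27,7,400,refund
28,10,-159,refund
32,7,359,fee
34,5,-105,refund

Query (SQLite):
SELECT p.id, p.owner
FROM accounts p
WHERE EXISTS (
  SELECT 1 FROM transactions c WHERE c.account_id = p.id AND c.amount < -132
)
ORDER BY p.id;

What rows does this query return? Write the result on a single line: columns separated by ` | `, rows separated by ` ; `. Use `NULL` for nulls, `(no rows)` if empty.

10 | Uma

For each accounts row, check whether any transactions with matching account_id has amount < -132.
Keep rows where that is true.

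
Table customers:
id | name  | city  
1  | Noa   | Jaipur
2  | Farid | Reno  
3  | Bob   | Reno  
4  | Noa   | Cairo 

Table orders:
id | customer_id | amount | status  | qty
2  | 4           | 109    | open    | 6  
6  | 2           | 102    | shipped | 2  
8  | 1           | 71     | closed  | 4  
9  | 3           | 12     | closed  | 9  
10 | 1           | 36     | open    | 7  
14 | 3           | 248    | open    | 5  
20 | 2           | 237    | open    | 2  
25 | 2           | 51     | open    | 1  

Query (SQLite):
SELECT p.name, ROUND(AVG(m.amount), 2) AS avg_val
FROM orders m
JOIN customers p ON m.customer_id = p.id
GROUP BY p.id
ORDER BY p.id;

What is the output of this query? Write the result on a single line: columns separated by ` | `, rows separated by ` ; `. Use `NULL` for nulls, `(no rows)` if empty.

Noa | 53.5 ; Farid | 130 ; Bob | 130 ; Noa | 109

Join each orders row to its customers via customer_id.
Group joined rows by customers.id; compute ROUND(AVG(m.amount), 2) per group.
  1: ids {8, 10} → ROUND(AVG(m.amount), 2)=53.5
  2: ids {6, 20, 25} → ROUND(AVG(m.amount), 2)=130
  3: ids {9, 14} → ROUND(AVG(m.amount), 2)=130
  4: ids {2} → ROUND(AVG(m.amount), 2)=109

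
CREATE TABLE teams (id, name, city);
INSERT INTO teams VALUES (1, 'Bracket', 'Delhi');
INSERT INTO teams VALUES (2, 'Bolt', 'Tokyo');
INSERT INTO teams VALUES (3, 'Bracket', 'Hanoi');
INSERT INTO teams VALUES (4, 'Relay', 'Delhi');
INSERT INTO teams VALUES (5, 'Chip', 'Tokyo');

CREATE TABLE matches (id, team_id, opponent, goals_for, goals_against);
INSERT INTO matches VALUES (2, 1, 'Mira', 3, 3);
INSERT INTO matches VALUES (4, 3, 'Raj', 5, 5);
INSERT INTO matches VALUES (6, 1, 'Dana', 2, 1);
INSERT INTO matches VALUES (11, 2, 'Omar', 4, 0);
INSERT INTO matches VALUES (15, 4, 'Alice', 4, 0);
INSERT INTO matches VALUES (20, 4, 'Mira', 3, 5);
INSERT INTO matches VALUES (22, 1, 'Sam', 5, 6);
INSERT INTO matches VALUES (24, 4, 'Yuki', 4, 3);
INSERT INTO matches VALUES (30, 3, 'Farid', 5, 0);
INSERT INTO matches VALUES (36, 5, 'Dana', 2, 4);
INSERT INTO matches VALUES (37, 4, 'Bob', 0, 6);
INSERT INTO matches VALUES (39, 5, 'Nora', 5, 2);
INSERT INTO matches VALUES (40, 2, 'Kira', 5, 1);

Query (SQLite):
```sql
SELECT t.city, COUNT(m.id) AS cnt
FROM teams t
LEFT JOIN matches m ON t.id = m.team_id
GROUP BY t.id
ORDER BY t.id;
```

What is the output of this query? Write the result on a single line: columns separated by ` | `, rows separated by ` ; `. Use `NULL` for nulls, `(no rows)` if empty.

Delhi | 3 ; Tokyo | 2 ; Hanoi | 2 ; Delhi | 4 ; Tokyo | 2

LEFT JOIN keeps every teams row; unmatched ones get NULL for matches columns.
Group by teams.id and compute COUNT(m.id). COUNT(col) of an all-NULL group is 0.
  1: ids {2, 6, 22} → COUNT(m.id)=3
  2: ids {11, 40} → COUNT(m.id)=2
  3: ids {4, 30} → COUNT(m.id)=2
  4: ids {15, 20, 24, 37} → COUNT(m.id)=4
  5: ids {36, 39} → COUNT(m.id)=2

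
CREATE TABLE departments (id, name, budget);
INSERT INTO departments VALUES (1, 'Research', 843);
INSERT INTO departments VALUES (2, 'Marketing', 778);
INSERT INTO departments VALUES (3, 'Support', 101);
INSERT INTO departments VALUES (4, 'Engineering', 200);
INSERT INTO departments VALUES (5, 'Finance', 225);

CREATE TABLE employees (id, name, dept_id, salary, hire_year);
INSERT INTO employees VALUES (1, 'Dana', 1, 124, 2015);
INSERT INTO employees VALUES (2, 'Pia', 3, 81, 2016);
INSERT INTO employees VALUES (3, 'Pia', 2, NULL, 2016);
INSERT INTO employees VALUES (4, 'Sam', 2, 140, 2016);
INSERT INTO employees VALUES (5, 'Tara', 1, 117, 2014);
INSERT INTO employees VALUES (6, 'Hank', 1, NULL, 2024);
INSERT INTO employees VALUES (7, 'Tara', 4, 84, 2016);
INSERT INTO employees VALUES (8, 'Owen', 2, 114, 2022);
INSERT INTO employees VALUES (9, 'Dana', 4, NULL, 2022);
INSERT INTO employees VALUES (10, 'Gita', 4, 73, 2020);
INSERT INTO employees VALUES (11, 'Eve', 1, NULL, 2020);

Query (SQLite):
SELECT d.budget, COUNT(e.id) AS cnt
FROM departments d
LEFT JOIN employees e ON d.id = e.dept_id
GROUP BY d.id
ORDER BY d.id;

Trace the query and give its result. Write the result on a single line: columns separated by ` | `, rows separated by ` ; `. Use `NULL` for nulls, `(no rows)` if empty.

LEFT JOIN keeps every departments row; unmatched ones get NULL for employees columns.
Group by departments.id and compute COUNT(e.id). COUNT(col) of an all-NULL group is 0.
  1: ids {1, 5, 6, 11} → COUNT(e.id)=4
  2: ids {3, 4, 8} → COUNT(e.id)=3
  3: ids {2} → COUNT(e.id)=1
  4: ids {7, 9, 10} → COUNT(e.id)=3
  5: ids {—} → COUNT(e.id)=0

843 | 4 ; 778 | 3 ; 101 | 1 ; 200 | 3 ; 225 | 0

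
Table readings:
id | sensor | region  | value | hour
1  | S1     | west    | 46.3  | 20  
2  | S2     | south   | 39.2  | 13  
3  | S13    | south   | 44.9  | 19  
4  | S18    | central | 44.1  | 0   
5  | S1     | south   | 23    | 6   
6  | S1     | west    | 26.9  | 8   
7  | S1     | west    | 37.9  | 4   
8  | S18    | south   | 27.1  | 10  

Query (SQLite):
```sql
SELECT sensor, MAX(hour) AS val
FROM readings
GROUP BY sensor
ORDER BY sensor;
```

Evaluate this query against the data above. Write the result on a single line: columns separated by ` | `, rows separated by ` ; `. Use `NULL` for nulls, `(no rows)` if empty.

Partition readings by sensor; compute MAX(hour) within each group.
  S1: ids {1, 5, 6, 7} → MAX(hour)=20
  S13: ids {3} → MAX(hour)=19
  S18: ids {4, 8} → MAX(hour)=10
  S2: ids {2} → MAX(hour)=13

S1 | 20 ; S13 | 19 ; S18 | 10 ; S2 | 13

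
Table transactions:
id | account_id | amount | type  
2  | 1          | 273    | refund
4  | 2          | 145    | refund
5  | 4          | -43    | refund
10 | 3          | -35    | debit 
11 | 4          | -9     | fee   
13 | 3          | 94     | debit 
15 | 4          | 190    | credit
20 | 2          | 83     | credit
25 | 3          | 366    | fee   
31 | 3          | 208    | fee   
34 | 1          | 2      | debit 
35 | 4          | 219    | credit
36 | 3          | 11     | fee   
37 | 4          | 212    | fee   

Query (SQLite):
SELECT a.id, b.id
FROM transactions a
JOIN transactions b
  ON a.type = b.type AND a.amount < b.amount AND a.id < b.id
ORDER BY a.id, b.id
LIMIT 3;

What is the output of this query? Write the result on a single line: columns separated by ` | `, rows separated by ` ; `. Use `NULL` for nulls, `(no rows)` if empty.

Pairs (a,b) with same type, a.amount < b.amount, a.id < b.id.
type groups: credit:{15,20,35} debit:{10,13,34} fee:{11,25,31,36,37} refund:{2,4,5}
Ordered by (a.id, b.id); first 3.

10 | 13 ; 10 | 34 ; 11 | 25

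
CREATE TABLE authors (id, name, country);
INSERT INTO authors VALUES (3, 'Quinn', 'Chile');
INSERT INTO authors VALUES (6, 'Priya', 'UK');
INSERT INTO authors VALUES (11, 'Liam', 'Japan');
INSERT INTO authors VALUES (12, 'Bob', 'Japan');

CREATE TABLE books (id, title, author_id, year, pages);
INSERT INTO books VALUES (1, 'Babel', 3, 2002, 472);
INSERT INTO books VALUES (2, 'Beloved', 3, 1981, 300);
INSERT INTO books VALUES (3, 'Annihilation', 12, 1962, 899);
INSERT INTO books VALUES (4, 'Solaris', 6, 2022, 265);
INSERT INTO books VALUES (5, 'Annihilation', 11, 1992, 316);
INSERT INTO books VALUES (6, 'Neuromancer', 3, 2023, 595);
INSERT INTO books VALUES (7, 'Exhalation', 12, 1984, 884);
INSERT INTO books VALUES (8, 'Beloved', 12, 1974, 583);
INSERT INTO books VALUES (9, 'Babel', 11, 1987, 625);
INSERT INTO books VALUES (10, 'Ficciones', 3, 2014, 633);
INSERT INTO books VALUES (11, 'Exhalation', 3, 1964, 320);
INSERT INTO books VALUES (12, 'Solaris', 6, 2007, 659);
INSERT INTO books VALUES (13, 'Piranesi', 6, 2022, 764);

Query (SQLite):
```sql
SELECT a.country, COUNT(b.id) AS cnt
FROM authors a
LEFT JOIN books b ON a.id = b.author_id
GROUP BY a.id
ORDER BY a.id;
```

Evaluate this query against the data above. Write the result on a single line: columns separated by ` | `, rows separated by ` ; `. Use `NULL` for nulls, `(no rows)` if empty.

Chile | 5 ; UK | 3 ; Japan | 2 ; Japan | 3

LEFT JOIN keeps every authors row; unmatched ones get NULL for books columns.
Group by authors.id and compute COUNT(b.id). COUNT(col) of an all-NULL group is 0.
  3: ids {1, 2, 6, 10, 11} → COUNT(b.id)=5
  6: ids {4, 12, 13} → COUNT(b.id)=3
  11: ids {5, 9} → COUNT(b.id)=2
  12: ids {3, 7, 8} → COUNT(b.id)=3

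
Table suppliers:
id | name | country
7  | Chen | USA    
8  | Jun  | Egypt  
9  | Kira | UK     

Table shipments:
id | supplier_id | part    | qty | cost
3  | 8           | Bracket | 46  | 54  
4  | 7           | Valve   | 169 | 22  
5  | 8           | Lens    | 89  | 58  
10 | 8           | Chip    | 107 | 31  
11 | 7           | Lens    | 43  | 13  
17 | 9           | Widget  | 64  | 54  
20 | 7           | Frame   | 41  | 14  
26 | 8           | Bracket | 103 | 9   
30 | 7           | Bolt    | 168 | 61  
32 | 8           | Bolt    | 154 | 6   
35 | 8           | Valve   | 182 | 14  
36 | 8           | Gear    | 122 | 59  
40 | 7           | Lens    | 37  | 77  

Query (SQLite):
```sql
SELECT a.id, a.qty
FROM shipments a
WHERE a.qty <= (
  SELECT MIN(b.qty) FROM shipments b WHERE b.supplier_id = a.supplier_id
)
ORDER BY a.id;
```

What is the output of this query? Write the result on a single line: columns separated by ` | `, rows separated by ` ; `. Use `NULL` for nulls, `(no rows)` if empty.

For each shipments row a, compute MIN(qty) over rows sharing a.supplier_id.
Keep row a if a.qty <= that per-group MIN.
  supplier_id=7: MIN(qty) = 37
  supplier_id=8: MIN(qty) = 46
  supplier_id=9: MIN(qty) = 64

3 | 46 ; 17 | 64 ; 40 | 37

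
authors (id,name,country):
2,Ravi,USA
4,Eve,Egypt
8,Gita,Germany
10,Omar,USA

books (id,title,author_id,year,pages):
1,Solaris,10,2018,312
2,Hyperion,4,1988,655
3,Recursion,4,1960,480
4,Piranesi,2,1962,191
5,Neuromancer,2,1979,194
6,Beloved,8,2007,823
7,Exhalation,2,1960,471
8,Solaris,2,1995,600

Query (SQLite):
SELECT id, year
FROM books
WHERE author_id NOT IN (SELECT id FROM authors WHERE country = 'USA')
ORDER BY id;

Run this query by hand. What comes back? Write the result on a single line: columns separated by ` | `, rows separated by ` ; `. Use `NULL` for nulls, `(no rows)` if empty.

Inner query: authors.id where country = 'USA'.
Outer: keep books rows whose author_id is not in that set.
Inner query → {2, 10}

2 | 1988 ; 3 | 1960 ; 6 | 2007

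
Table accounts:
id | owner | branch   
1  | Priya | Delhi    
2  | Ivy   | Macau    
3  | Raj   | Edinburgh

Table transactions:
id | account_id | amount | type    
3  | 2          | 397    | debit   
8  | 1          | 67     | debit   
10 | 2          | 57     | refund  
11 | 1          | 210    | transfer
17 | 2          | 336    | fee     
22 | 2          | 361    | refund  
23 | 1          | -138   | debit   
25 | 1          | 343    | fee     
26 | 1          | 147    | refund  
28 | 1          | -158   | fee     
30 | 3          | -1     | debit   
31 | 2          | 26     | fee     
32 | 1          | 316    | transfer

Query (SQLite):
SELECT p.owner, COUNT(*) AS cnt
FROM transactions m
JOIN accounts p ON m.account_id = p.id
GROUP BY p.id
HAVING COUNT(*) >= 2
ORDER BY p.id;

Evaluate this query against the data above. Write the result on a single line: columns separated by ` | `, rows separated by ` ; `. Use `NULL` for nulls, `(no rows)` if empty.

Priya | 7 ; Ivy | 5

Join each transactions row to its accounts via account_id.
Group joined rows by accounts.id; compute COUNT(*) per group.
HAVING: keep groups with count ≥ 2.
  1: ids {8, 11, 23, 25, 26, 28, 32} → COUNT(*)=7
  2: ids {3, 10, 17, 22, 31} → COUNT(*)=5
  3: ids {30} → COUNT(*)=1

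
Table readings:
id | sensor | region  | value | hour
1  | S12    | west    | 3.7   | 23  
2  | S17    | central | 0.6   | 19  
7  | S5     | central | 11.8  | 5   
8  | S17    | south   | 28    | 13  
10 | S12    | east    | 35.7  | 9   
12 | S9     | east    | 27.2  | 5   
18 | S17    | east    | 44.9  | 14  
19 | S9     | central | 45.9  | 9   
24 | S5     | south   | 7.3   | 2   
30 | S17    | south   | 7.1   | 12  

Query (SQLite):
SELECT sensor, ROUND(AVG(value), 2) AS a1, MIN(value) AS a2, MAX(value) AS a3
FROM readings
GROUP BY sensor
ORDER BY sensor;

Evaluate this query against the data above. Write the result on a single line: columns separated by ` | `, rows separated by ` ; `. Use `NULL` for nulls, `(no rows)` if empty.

S12 | 19.7 | 3.7 | 35.7 ; S17 | 20.15 | 0.6 | 44.9 ; S5 | 9.55 | 7.3 | 11.8 ; S9 | 36.55 | 27.2 | 45.9

Group readings by sensor.
Per group compute: ROUND(AVG(value), 2), MIN(value), MAX(value).
  S12: ids {1, 10} → ROUND(AVG(value), 2)=19.7, MIN(value)=3.7, MAX(value)=35.7
  S17: ids {2, 8, 18, 30} → ROUND(AVG(value), 2)=20.15, MIN(value)=0.6, MAX(value)=44.9
  S5: ids {7, 24} → ROUND(AVG(value), 2)=9.55, MIN(value)=7.3, MAX(value)=11.8
  S9: ids {12, 19} → ROUND(AVG(value), 2)=36.55, MIN(value)=27.2, MAX(value)=45.9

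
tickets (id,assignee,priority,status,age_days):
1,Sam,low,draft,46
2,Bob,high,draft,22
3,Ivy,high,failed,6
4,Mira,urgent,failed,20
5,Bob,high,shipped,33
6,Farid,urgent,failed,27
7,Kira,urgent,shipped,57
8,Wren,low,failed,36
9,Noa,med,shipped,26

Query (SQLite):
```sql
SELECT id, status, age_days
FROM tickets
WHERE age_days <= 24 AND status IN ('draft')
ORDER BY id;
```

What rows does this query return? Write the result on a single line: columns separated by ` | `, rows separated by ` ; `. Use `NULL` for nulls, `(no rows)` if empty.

age_days <= 24: ids {2, 3, 4}
status IN ('draft'): ids {1, 2}
Combine with AND.

2 | draft | 22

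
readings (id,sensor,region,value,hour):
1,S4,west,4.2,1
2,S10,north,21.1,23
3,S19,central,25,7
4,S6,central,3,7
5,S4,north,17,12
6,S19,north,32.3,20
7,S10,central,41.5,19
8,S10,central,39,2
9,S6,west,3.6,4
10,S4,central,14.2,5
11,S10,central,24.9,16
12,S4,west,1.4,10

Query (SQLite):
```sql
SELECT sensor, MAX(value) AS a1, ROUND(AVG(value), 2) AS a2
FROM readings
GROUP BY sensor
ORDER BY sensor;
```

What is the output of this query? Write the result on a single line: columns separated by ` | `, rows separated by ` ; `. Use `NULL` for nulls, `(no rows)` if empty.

Group readings by sensor.
Per group compute: MAX(value), ROUND(AVG(value), 2).
  S10: ids {2, 7, 8, 11} → MAX(value)=41.5, ROUND(AVG(value), 2)=31.63
  S19: ids {3, 6} → MAX(value)=32.3, ROUND(AVG(value), 2)=28.65
  S4: ids {1, 5, 10, 12} → MAX(value)=17, ROUND(AVG(value), 2)=9.2
  S6: ids {4, 9} → MAX(value)=3.6, ROUND(AVG(value), 2)=3.3

S10 | 41.5 | 31.63 ; S19 | 32.3 | 28.65 ; S4 | 17 | 9.2 ; S6 | 3.6 | 3.3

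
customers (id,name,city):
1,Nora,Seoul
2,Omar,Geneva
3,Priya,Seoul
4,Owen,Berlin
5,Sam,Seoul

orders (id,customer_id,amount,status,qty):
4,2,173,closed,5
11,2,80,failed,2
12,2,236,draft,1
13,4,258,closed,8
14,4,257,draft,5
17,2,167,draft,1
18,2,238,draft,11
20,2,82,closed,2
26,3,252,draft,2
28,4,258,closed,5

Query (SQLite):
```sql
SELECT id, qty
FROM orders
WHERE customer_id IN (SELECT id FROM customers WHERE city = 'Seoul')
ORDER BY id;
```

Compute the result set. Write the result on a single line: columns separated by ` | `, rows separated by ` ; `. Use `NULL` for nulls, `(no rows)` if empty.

Inner query: customers.id where city = 'Seoul'.
Outer: keep orders rows whose customer_id is in that set.
Inner query → {1, 3, 5}

26 | 2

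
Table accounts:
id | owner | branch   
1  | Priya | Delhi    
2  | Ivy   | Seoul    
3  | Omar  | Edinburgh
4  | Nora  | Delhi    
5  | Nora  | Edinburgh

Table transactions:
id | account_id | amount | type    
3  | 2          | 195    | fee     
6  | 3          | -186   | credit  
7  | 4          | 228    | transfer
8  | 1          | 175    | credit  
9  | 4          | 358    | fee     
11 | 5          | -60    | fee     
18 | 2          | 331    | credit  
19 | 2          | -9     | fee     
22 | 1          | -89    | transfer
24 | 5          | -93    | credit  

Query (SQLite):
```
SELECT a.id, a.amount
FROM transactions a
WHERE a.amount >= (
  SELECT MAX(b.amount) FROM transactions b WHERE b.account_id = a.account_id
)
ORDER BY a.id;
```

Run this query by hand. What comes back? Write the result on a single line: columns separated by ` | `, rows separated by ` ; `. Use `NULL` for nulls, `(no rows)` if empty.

6 | -186 ; 8 | 175 ; 9 | 358 ; 11 | -60 ; 18 | 331

For each transactions row a, compute MAX(amount) over rows sharing a.account_id.
Keep row a if a.amount >= that per-group MAX.
  account_id=1: MAX(amount) = 175
  account_id=2: MAX(amount) = 331
  account_id=3: MAX(amount) = -186
  account_id=4: MAX(amount) = 358
  account_id=5: MAX(amount) = -60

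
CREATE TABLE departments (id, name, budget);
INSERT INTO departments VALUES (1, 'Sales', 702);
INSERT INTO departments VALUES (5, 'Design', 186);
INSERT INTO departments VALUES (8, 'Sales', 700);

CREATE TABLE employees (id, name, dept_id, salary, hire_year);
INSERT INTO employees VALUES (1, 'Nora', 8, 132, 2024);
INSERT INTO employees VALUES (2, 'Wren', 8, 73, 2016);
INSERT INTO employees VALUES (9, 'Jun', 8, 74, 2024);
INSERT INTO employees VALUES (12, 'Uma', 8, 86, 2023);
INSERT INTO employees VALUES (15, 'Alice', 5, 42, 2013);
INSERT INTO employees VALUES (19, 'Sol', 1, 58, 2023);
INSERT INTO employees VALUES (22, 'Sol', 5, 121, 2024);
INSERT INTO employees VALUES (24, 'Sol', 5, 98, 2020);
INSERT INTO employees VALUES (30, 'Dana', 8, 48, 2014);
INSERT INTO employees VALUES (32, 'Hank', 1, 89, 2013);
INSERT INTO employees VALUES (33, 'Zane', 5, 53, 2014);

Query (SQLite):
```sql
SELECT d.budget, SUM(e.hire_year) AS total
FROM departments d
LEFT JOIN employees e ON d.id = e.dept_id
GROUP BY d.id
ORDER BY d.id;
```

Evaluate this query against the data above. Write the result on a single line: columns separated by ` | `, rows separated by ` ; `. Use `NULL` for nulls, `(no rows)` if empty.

702 | 4036 ; 186 | 8071 ; 700 | 10101

LEFT JOIN keeps every departments row; unmatched ones get NULL for employees columns.
Group by departments.id and compute SUM(e.hire_year). SUM over an all-NULL group is NULL.
  1: ids {19, 32} → SUM(e.hire_year)=4036
  5: ids {15, 22, 24, 33} → SUM(e.hire_year)=8071
  8: ids {1, 2, 9, 12, 30} → SUM(e.hire_year)=10101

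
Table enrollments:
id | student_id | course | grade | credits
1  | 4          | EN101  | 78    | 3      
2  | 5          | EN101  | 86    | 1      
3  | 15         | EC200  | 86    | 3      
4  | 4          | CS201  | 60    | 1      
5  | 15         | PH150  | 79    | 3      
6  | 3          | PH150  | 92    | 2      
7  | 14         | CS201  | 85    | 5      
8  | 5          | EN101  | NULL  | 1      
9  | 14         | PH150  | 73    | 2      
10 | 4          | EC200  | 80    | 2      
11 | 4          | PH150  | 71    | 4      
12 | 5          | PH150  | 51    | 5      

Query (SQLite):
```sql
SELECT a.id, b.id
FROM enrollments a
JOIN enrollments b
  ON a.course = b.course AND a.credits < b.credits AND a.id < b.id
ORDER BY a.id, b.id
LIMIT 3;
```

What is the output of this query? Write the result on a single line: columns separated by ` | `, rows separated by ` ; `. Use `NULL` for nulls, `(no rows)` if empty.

4 | 7 ; 5 | 11 ; 5 | 12

Pairs (a,b) with same course, a.credits < b.credits, a.id < b.id.
course groups: CS201:{4,7} EC200:{3,10} EN101:{1,2,8} PH150:{5,6,9,11,12}
Ordered by (a.id, b.id); first 3.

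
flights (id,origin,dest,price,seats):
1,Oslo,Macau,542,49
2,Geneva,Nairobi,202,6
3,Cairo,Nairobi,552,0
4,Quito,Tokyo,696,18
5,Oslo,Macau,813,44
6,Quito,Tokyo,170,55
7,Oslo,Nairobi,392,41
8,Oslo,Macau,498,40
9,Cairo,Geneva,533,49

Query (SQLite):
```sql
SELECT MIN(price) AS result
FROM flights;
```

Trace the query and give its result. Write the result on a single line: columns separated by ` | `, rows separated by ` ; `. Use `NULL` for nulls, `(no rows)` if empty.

All price values: [542, 202, 552, 696, 813, 170, 392, 498, 533].
MIN of non-NULL values = 170.

170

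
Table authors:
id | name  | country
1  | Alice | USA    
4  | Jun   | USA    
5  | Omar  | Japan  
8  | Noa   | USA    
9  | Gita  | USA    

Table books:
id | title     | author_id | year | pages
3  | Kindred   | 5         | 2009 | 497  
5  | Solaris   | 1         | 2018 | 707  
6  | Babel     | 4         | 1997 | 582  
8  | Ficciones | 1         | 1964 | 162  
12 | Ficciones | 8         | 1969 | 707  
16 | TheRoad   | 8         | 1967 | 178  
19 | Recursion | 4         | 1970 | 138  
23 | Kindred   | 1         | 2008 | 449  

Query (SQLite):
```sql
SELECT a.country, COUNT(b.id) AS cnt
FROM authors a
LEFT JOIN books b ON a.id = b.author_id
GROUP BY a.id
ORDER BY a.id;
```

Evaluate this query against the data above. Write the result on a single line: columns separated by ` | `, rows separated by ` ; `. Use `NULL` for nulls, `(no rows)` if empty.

USA | 3 ; USA | 2 ; Japan | 1 ; USA | 2 ; USA | 0

LEFT JOIN keeps every authors row; unmatched ones get NULL for books columns.
Group by authors.id and compute COUNT(b.id). COUNT(col) of an all-NULL group is 0.
  1: ids {5, 8, 23} → COUNT(b.id)=3
  4: ids {6, 19} → COUNT(b.id)=2
  5: ids {3} → COUNT(b.id)=1
  8: ids {12, 16} → COUNT(b.id)=2
  9: ids {—} → COUNT(b.id)=0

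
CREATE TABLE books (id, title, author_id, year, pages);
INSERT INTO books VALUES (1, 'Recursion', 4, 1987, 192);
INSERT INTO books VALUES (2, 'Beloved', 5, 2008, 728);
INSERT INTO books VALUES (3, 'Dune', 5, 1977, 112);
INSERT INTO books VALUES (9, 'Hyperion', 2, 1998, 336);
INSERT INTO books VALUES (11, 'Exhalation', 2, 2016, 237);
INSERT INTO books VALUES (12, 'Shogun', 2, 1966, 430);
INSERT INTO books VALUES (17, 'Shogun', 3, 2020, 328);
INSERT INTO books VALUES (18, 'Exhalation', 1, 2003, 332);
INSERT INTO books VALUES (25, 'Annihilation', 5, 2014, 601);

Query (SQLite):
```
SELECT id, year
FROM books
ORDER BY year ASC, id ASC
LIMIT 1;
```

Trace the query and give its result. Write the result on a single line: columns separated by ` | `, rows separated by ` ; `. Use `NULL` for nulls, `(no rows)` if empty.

Sort by year asc, tiebreak id asc: (1966, id=12), (1977, id=3), (1987, id=1), (1998, id=9) …. Take first 1.

12 | 1966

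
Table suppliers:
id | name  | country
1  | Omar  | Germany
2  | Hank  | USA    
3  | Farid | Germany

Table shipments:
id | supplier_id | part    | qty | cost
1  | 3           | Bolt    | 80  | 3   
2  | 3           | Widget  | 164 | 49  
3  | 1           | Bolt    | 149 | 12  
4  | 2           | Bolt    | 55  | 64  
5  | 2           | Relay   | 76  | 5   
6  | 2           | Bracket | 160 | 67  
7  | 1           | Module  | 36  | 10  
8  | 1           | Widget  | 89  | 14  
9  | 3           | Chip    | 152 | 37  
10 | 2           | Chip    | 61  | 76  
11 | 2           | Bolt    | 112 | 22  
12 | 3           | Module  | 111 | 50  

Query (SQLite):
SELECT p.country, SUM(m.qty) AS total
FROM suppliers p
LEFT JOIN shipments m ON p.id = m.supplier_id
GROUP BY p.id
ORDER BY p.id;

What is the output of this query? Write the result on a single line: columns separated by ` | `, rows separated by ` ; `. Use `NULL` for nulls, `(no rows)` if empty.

LEFT JOIN keeps every suppliers row; unmatched ones get NULL for shipments columns.
Group by suppliers.id and compute SUM(m.qty). SUM over an all-NULL group is NULL.
  1: ids {3, 7, 8} → SUM(m.qty)=274
  2: ids {4, 5, 6, 10, 11} → SUM(m.qty)=464
  3: ids {1, 2, 9, 12} → SUM(m.qty)=507

Germany | 274 ; USA | 464 ; Germany | 507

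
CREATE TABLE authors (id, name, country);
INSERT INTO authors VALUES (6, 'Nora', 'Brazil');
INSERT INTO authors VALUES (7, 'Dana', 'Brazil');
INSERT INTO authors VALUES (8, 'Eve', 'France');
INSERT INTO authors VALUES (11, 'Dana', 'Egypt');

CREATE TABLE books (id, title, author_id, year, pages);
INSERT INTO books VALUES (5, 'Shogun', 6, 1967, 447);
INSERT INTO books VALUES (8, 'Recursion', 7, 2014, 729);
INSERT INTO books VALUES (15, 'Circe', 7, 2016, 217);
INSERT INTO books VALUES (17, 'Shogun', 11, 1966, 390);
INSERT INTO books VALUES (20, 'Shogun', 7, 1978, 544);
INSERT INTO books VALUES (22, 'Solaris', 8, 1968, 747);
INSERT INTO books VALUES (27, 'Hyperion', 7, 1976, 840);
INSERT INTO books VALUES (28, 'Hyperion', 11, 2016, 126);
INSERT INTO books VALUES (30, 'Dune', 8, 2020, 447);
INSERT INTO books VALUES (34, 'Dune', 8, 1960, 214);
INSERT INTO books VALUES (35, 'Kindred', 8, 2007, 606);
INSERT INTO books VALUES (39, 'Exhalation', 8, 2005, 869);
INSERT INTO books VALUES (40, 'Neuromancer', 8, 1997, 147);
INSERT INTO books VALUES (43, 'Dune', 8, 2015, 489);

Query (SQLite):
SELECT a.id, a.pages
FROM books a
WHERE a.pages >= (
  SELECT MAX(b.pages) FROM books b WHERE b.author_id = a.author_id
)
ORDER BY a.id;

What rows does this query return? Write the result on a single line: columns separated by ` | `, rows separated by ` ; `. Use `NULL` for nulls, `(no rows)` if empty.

5 | 447 ; 17 | 390 ; 27 | 840 ; 39 | 869

For each books row a, compute MAX(pages) over rows sharing a.author_id.
Keep row a if a.pages >= that per-group MAX.
  author_id=6: MAX(pages) = 447
  author_id=7: MAX(pages) = 840
  author_id=8: MAX(pages) = 869
  author_id=11: MAX(pages) = 390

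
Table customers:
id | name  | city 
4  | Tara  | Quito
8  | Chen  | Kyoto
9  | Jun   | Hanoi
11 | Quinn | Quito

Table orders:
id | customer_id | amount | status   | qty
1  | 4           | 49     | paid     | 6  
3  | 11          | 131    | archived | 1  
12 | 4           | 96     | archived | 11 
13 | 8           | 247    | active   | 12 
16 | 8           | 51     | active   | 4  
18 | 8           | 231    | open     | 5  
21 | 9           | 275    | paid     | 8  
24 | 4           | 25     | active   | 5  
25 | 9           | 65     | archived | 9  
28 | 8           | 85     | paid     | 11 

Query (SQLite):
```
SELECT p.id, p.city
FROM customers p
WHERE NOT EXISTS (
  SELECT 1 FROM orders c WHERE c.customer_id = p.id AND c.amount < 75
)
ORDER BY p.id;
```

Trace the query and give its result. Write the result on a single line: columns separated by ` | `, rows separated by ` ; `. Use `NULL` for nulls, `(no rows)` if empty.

For each customers row, check whether any orders with matching customer_id has amount < 75.
Keep rows where that is false.

11 | Quito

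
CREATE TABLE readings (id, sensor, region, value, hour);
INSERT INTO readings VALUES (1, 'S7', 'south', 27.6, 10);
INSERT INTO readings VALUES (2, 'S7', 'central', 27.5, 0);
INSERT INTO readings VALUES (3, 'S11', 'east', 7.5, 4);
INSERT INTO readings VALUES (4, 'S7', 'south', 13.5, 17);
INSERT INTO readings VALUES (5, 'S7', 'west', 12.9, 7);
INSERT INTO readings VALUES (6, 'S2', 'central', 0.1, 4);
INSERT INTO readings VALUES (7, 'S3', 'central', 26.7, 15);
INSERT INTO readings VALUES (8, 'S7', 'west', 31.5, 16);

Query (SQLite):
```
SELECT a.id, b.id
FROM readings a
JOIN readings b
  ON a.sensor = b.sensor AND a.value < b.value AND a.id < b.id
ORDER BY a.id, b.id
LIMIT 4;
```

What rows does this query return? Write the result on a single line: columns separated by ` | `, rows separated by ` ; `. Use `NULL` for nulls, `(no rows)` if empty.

1 | 8 ; 2 | 8 ; 4 | 8 ; 5 | 8

Pairs (a,b) with same sensor, a.value < b.value, a.id < b.id.
sensor groups: S11:{3} S2:{6} S3:{7} S7:{1,2,4,5,8}
Ordered by (a.id, b.id); first 4.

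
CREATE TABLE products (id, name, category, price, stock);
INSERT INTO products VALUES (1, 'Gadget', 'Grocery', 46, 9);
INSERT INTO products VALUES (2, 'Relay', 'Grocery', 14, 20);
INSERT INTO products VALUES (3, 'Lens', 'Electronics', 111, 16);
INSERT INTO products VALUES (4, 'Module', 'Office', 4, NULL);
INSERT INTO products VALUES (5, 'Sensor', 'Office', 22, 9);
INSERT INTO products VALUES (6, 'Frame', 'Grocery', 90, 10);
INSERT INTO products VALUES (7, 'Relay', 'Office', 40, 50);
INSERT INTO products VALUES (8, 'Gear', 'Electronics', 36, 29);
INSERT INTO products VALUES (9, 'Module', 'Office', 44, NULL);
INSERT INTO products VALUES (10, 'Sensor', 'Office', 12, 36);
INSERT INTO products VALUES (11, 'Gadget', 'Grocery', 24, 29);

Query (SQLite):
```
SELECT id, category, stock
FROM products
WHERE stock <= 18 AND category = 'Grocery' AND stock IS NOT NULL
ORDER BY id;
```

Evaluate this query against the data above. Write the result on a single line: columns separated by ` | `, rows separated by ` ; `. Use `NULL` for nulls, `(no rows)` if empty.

1 | Grocery | 9 ; 6 | Grocery | 10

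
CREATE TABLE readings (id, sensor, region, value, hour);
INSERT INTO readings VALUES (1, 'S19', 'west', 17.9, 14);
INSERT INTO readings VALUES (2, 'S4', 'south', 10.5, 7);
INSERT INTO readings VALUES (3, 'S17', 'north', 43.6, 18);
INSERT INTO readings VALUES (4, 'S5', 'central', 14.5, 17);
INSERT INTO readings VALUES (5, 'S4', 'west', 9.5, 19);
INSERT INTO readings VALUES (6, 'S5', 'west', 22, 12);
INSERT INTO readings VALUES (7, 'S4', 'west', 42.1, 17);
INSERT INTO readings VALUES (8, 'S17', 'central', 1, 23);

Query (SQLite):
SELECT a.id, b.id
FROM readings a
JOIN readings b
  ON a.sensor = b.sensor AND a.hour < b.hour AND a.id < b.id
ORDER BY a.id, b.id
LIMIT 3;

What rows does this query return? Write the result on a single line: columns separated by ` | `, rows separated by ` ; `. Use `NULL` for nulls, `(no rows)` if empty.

Pairs (a,b) with same sensor, a.hour < b.hour, a.id < b.id.
sensor groups: S17:{3,8} S19:{1} S4:{2,5,7} S5:{4,6}
Ordered by (a.id, b.id); first 3.

2 | 5 ; 2 | 7 ; 3 | 8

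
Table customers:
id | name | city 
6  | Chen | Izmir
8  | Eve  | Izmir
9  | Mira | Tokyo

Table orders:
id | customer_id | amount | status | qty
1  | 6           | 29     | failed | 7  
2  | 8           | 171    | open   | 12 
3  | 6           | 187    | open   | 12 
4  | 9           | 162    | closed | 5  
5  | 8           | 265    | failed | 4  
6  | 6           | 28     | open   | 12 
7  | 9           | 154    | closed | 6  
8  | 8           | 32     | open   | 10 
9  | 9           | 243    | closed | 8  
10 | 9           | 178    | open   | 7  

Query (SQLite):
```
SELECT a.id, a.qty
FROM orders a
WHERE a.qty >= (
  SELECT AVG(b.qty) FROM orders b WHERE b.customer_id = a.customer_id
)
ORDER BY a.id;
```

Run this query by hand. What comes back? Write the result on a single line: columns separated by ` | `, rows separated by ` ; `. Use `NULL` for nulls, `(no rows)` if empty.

For each orders row a, compute AVG(qty) over rows sharing a.customer_id.
Keep row a if a.qty >= that per-group AVG.
  customer_id=6: AVG(qty) = 10.333333
  customer_id=8: AVG(qty) = 8.666667
  customer_id=9: AVG(qty) = 6.5

2 | 12 ; 3 | 12 ; 6 | 12 ; 8 | 10 ; 9 | 8 ; 10 | 7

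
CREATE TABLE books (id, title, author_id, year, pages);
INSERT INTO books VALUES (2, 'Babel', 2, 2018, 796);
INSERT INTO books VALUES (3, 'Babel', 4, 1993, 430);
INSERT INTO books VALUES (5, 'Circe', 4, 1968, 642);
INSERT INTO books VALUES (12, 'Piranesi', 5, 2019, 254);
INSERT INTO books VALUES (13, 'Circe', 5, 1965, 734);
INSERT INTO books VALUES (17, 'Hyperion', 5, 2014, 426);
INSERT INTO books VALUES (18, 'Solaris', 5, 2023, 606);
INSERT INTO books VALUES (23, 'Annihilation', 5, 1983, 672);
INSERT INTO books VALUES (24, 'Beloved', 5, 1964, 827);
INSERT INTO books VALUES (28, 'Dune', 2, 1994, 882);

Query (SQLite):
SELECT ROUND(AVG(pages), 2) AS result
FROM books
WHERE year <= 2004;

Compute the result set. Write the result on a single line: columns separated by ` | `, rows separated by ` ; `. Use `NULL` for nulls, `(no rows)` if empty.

697.83

Rows where year <= 2004 → pages values: [430, 642, 734, 672, 827, 882].
AVG = 4187 / 6 (rounded to 2 dp).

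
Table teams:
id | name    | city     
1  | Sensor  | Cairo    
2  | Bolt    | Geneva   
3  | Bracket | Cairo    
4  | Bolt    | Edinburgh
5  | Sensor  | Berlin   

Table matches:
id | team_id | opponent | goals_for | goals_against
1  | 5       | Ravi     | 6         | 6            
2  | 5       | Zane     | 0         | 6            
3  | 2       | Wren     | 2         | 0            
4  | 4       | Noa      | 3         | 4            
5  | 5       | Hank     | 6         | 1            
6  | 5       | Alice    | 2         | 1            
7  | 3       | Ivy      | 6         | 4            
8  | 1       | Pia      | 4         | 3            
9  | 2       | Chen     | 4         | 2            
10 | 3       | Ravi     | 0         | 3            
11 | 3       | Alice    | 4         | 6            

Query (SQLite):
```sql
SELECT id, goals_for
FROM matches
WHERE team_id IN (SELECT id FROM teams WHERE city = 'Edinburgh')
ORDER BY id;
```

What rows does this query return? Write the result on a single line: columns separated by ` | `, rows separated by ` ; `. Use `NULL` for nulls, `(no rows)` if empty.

Inner query: teams.id where city = 'Edinburgh'.
Outer: keep matches rows whose team_id is in that set.
Inner query → {4}

4 | 3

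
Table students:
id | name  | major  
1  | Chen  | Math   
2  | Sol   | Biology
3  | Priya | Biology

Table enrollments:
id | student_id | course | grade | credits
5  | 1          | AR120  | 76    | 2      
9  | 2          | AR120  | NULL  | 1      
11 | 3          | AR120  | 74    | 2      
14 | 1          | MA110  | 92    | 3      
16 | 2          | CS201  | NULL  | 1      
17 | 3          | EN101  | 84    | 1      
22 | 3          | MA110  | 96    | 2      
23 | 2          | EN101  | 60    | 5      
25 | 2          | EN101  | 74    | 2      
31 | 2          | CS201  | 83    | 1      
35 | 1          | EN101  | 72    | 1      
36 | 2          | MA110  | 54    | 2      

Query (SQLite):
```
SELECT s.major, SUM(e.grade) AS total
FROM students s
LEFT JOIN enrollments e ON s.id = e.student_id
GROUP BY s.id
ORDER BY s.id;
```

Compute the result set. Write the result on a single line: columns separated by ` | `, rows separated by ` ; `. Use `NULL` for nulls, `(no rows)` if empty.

LEFT JOIN keeps every students row; unmatched ones get NULL for enrollments columns.
Group by students.id and compute SUM(e.grade). SUM over an all-NULL group is NULL.
  1: ids {5, 14, 35} → SUM(e.grade)=240
  2: ids {9, 16, 23, 25, 31, 36} → SUM(e.grade)=271
  3: ids {11, 17, 22} → SUM(e.grade)=254

Math | 240 ; Biology | 271 ; Biology | 254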